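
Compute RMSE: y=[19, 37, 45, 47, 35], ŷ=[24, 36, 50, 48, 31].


MSE = 68/5 = 13.6
RMSE = √(68/5) = 3.6878

3.6878


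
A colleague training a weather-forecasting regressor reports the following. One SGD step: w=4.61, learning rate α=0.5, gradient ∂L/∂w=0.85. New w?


w_new = w - α·∇
= 4.61 - 0.5·0.85
= 4.61 - 0.425
= 4.185

4.185


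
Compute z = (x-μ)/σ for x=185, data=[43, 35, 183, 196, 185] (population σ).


μ = 128.4, σ = 73.1727
z = (185 - 128.4)/73.1727 = 0.7735

0.7735


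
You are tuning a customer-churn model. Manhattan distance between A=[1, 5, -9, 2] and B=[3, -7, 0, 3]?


d = |1-3| + |5+ 7| + |-9-0| + |2-3|
  = 2 + 12 + 9 + 1
  = 24

24


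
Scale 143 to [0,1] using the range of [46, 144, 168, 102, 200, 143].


min=46, max=200
(143-46)/(200-46) = 97/154 = 0.6299

0.6299


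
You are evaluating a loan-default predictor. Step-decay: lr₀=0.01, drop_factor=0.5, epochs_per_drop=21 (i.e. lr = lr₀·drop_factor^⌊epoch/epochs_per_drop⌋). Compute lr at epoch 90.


n_drops = ⌊90/21⌋ = 4
lr = 0.01·0.5^4 = 0.01·0.0625 = 0.000625

0.000625


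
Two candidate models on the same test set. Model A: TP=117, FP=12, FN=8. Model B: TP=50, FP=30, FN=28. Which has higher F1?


Model A: P=117/129=0.907, R=117/125=0.936, F1=2PR/(P+R)=2TP/(2TP+FP+FN)=234/254=0.9213
Model B: P=50/80=0.625, R=50/78=0.641, F1=2PR/(P+R)=2TP/(2TP+FP+FN)=100/158=0.6329
0.9213 > 0.6329 → Model A

Model A


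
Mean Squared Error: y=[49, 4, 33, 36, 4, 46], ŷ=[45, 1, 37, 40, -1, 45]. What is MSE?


Squared errors: (49-45)²=16, (4-1)²=9, (33-37)²=16, (36-40)²=16, (4+ 1)²=25, (46-45)²=1
Sum = 83
MSE = 83/6 = 83/6

83/6


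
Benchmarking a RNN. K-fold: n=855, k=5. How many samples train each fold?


Fold size = 855/5 = 171
Training per fold = 855 - 171 = 684

684


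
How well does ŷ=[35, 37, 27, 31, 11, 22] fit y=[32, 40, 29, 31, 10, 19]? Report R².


ȳ = 26.8333
SS_res = Σ(y-ŷ)² = 32
SS_tot = Σ(y-ȳ)² = 566.83
R² = 1 - SS_res/SS_tot = 1 - 0.0565 = 0.9435

0.9435


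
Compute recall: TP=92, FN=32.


Recall = TP/(TP+FN)
= 92/(92+32)
= 92/124 = 74.19%

74.19%


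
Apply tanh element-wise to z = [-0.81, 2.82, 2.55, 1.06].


tanh(-0.81) = -0.6696
tanh(2.82) = 0.9929
tanh(2.55) = 0.9879
tanh(1.06) = 0.7857
result = [-0.6696, 0.9929, 0.9879, 0.7857]

[-0.6696, 0.9929, 0.9879, 0.7857]


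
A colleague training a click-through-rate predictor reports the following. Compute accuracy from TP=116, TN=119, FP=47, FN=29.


Accuracy = (TP+TN)/(TP+TN+FP+FN)
= (116+119)/(311)
= 235/311 = 75.56%

75.56%


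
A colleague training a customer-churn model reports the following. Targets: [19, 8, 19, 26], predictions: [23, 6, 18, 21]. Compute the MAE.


Absolute errors: |19-23|=4, |8-6|=2, |19-18|=1, |26-21|=5
Sum = 12
MAE = 12/4 = 3

3


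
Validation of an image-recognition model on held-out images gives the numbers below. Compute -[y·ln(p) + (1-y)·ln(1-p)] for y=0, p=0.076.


BCE = -[y·ln(p) + (1-y)·ln(1-p)]
= -0 - 1·ln(1-0.076)
= -ln(0.924) = 0.079

0.079


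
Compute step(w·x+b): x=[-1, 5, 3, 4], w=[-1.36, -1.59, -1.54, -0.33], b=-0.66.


z = (-1)·(-1.36) + (5)·(-1.59) + (3)·(-1.54) + (4)·(-0.33) - 0.66
  = -13.19
step(z) = 0 (z<0)

0


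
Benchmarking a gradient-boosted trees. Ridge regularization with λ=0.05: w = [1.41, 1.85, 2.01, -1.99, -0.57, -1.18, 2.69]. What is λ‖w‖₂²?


‖w‖₂² = (1.41)² + (1.85)² + (2.01)² + (-1.99)² + (-0.57)² + (-1.18)² + (2.69)²
     = 1.9881 + 3.4225 + 4.0401 + 3.9601 + 0.3249 + 1.3924 + 7.2361
     = 22.3642
λ·‖w‖₂² = 0.05·22.3642 = 1.11821

1.11821


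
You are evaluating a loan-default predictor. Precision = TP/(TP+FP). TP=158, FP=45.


Precision = TP/(TP+FP)
= 158/(158+45)
= 158/203 = 77.83%

77.83%


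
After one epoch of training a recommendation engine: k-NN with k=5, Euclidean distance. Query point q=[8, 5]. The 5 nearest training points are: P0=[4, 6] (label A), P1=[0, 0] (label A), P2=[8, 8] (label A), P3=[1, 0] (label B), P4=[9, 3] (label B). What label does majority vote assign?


d(q,P0) = 4.1231  (label A)
d(q,P1) = 9.434  (label A)
d(q,P2) = 3.0  (label A)
d(q,P3) = 8.6023  (label B)
d(q,P4) = 2.2361  (label B)
Votes: A=3, B=2
Majority → A

A


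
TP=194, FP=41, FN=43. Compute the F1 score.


Precision = 194/235 = 0.8255
Recall = 194/237 = 0.8186
F1 = 2·P·R/(P+R) = 2·TP/(2·TP+FP+FN) = 388/(388+41+43) = 388/472 = 0.822

0.822


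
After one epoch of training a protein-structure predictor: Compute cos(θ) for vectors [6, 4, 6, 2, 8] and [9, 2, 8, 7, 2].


A·B = 6·9 + 4·2 + 6·8 + 2·7 + 8·2 = 140
‖A‖ = √156 = 12.49, ‖B‖ = √202 = 14.2127
cos = 140/(√156·√202) = 140/√31512 = 0.7887

0.7887


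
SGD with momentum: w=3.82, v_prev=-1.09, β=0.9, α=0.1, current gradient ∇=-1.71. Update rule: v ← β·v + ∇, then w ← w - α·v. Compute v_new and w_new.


v_new = 0.9·-1.09 - 1.71 = -0.981 - 1.71 = -2.691
w_new = 3.82 - 0.1·-2.691 = 3.82 + 0.2691 = 4.0891

v_new=-2.691, w_new=4.0891


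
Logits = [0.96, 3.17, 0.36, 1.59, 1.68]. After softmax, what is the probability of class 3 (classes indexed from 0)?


Exponentials: e^0.96=2.6117, e^3.17=23.8075, e^0.36=1.4333, e^1.59=4.9037, e^1.68=5.3656
Sum = 38.1218
Softmax = [0.0685, 0.6245, 0.0376, 0.1286, 0.1407]
p[3] = 4.9037/38.1218 = 0.1286

0.1286


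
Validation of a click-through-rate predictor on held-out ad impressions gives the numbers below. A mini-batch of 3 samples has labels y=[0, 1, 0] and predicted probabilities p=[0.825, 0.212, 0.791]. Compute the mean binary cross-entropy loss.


L[0] = -ln(1-0.825) = -ln(0.175) = 1.743
L[1] = -ln(0.212) = 1.5512
L[2] = -ln(1-0.791) = -ln(0.209) = 1.5654
mean = (1.743 + 1.5512 + 1.5654)/3 = 1.6199

1.6199


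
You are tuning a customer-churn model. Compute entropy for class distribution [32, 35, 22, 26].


Probabilities: [32/115, 35/115, 22/115, 26/115] ≈ [0.2783, 0.3043, 0.1913, 0.2261]
H = -((32/115)·log₂(32/115) + (35/115)·log₂(35/115) + (22/115)·log₂(22/115) + (26/115)·log₂(26/115))
  = 1.9773 bits

1.9773 bits


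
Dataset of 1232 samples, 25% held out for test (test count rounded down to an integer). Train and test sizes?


Test = ⌊1232·25/100⌋ = 308
Train = 1232 - 308 = 924

Train: 924, Test: 308


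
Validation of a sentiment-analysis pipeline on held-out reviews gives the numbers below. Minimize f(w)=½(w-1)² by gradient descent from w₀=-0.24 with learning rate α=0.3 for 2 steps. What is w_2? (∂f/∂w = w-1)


step 1: grad = -0.24-1 = -1.24; w = -0.24 - 0.3·(-1.24) = 0.132
step 2: grad = 0.132-1 = -0.868; w = 0.132 - 0.3·(-0.868) = 0.3924

0.3924


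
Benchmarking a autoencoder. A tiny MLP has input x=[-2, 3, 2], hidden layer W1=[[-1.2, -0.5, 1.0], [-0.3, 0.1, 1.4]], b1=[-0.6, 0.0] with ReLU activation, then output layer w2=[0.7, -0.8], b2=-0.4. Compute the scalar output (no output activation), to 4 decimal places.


z1[0] = (-1.2)·(-2) + (-0.5)·(3) + (1.0)·(2) - 0.6 = 2.3
z1[1] = (-0.3)·(-2) + (0.1)·(3) + (1.4)·(2) + 0.0 = 3.7
h = ReLU(z1) = [2.3, 3.7]
output = (0.7)·(2.3) + (-0.8)·(3.7) - 0.4 = -1.75

-1.75


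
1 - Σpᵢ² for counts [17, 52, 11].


Probabilities: [17/80, 52/80, 11/80] ≈ [0.2125, 0.65, 0.1375]
Σpᵢ² = (289 + 2704 + 121)/80² = 3114/6400
Gini = 1 - Σpᵢ² = 1 - 3114/6400 = 0.5134

0.5134


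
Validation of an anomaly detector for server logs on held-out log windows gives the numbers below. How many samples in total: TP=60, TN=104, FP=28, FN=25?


Total = TP + TN + FP + FN
= 60 + 104 + 28 + 25
= 217
(Predicted positive: 88, predicted negative: 129)

217


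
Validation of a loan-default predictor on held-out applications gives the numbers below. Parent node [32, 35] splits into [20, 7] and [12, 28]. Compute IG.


Parent = [32, 35], H_parent = 0.9986
H_left = 0.8256 (n=27), H_right = 0.8813 (n=40)
H_children = (27/67)·0.8256 + (40/67)·0.8813 = 0.8589
IG = 0.9986 - 0.8589 = 0.1397

0.1397


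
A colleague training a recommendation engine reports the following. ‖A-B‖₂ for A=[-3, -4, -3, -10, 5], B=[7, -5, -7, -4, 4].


d = √((-3-7)² + (-4+ 5)² + (-3+ 7)² + (-10+ 4)² + (5-4)²)
  = √(100 + 1 + 16 + 36 + 1)
  = √154 = 12.4097

12.4097


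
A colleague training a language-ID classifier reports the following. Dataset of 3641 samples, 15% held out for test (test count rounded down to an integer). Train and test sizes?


Test = ⌊3641·15/100⌋ = 546
Train = 3641 - 546 = 3095

Train: 3095, Test: 546


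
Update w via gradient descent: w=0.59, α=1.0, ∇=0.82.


w_new = w - α·∇
= 0.59 - 1.0·0.82
= 0.59 - 0.82
= -0.23

-0.23


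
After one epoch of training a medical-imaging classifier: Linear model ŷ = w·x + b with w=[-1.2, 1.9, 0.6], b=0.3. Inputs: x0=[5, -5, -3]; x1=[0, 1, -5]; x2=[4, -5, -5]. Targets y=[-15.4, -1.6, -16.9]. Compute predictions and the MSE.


ŷ0 = (-1.2)·(5) + (1.9)·(-5) + (0.6)·(-3) + 0.3 = -17.0
ŷ1 = (-1.2)·(0) + (1.9)·(1) + (0.6)·(-5) + 0.3 = -0.8
ŷ2 = (-1.2)·(4) + (1.9)·(-5) + (0.6)·(-5) + 0.3 = -17.0
errors² = [2.56, 0.64, 0.01]
MSE = 3.2100/3 = 1.07

1.07


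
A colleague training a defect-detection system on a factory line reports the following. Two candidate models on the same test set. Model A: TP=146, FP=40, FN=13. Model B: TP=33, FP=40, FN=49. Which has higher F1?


Model A: P=146/186=0.7849, R=146/159=0.9182, F1=2PR/(P+R)=2TP/(2TP+FP+FN)=292/345=0.8464
Model B: P=33/73=0.4521, R=33/82=0.4024, F1=2PR/(P+R)=2TP/(2TP+FP+FN)=66/155=0.4258
0.8464 > 0.4258 → Model A

Model A


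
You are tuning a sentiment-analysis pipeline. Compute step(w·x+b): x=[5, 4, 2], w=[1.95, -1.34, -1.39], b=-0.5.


z = (5)·(1.95) + (4)·(-1.34) + (2)·(-1.39) - 0.5
  = 1.11
step(z) = 1 (z≥0)

1


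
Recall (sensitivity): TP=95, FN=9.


Recall = TP/(TP+FN)
= 95/(95+9)
= 95/104 = 91.35%

91.35%


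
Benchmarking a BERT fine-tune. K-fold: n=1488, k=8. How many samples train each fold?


Fold size = 1488/8 = 186
Training per fold = 1488 - 186 = 1302

1302


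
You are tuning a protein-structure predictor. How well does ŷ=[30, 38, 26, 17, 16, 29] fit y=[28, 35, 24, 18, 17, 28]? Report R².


ȳ = 25
SS_res = Σ(y-ŷ)² = 20
SS_tot = Σ(y-ȳ)² = 232
R² = 1 - SS_res/SS_tot = 1 - 0.0862 = 0.9138

0.9138


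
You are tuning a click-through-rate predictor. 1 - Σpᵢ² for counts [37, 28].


Probabilities: [37/65, 28/65] ≈ [0.5692, 0.4308]
Σpᵢ² = (1369 + 784)/65² = 2153/4225
Gini = 1 - Σpᵢ² = 1 - 2153/4225 = 0.4904

0.4904


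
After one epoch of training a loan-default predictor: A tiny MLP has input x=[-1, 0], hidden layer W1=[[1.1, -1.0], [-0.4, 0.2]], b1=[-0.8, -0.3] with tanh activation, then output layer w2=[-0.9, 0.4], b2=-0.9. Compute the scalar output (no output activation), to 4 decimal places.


z1[0] = (1.1)·(-1) + (-1.0)·(0) - 0.8 = -1.9
z1[1] = (-0.4)·(-1) + (0.2)·(0) - 0.3 = 0.1
h = tanh(z1) = [-0.9562, 0.0997]
output = (-0.9)·(-0.9562) + (0.4)·(0.0997) - 0.9 = 0.0005

0.0005


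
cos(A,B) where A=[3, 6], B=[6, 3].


A·B = 3·6 + 6·3 = 36
‖A‖ = √45 = 6.7082, ‖B‖ = √45 = 6.7082
cos = 36/(√45·√45) = 36/√2025 = 0.8

0.8


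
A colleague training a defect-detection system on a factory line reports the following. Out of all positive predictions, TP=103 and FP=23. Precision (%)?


Precision = TP/(TP+FP)
= 103/(103+23)
= 103/126 = 81.75%

81.75%


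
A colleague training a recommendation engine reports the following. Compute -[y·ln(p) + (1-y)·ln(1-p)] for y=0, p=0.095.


BCE = -[y·ln(p) + (1-y)·ln(1-p)]
= -0 - 1·ln(1-0.095)
= -ln(0.905) = 0.0998

0.0998


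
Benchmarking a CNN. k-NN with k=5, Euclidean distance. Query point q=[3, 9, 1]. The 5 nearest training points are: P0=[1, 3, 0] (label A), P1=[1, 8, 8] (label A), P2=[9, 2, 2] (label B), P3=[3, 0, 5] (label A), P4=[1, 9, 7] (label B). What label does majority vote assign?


d(q,P0) = 6.4031  (label A)
d(q,P1) = 7.3485  (label A)
d(q,P2) = 9.2736  (label B)
d(q,P3) = 9.8489  (label A)
d(q,P4) = 6.3246  (label B)
Votes: A=3, B=2
Majority → A

A


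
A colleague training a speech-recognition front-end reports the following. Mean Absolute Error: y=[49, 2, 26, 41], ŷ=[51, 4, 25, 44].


Absolute errors: |49-51|=2, |2-4|=2, |26-25|=1, |41-44|=3
Sum = 8
MAE = 8/4 = 2

2


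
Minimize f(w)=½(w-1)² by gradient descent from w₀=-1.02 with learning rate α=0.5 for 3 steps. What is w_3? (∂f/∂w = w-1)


step 1: grad = -1.02-1 = -2.02; w = -1.02 - 0.5·(-2.02) = -0.01
step 2: grad = -0.01-1 = -1.01; w = -0.01 - 0.5·(-1.01) = 0.495
step 3: grad = 0.495-1 = -0.505; w = 0.495 - 0.5·(-0.505) = 0.7475

0.7475


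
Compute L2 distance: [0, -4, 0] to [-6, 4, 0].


d = √((0+ 6)² + (-4-4)² + (0-0)²)
  = √(36 + 64 + 0)
  = √100 = 10.0

10.0


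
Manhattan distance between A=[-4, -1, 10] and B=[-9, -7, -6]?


d = |-4+ 9| + |-1+ 7| + |10+ 6|
  = 5 + 6 + 16
  = 27

27


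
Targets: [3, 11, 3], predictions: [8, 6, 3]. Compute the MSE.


Squared errors: (3-8)²=25, (11-6)²=25, (3-3)²=0
Sum = 50
MSE = 50/3 = 50/3

50/3


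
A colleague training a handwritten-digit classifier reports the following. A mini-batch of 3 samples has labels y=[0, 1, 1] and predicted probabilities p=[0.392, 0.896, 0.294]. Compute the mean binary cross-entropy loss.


L[0] = -ln(1-0.392) = -ln(0.608) = 0.4976
L[1] = -ln(0.896) = 0.1098
L[2] = -ln(0.294) = 1.2242
mean = (0.4976 + 0.1098 + 1.2242)/3 = 0.6105

0.6105


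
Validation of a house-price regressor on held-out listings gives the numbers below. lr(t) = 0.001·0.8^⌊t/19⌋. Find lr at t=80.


n_drops = ⌊80/19⌋ = 4
lr = 0.001·0.8^4 = 0.001·0.4096 = 0.0004096

0.0004096


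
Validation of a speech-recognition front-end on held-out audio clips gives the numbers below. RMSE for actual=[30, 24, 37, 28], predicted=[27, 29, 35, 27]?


MSE = 39/4 = 9.75
RMSE = √(39/4) = 3.1225

3.1225


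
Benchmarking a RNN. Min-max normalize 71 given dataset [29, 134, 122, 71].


min=29, max=134
(71-29)/(134-29) = 42/105 = 0.4

0.4


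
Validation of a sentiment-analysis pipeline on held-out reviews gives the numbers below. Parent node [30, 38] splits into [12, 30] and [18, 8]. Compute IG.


Parent = [30, 38], H_parent = 0.99
H_left = 0.8631 (n=42), H_right = 0.8905 (n=26)
H_children = (42/68)·0.8631 + (26/68)·0.8905 = 0.8736
IG = 0.99 - 0.8736 = 0.1164

0.1164


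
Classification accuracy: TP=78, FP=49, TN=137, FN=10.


Accuracy = (TP+TN)/(TP+TN+FP+FN)
= (78+137)/(274)
= 215/274 = 78.47%

78.47%


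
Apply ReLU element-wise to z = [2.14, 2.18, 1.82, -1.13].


ReLU(2.14) = max(0, 2.14) = 2.14
ReLU(2.18) = max(0, 2.18) = 2.18
ReLU(1.82) = max(0, 1.82) = 1.82
ReLU(-1.13) = max(0, -1.13) = 0.0
result = [2.14, 2.18, 1.82, 0.0]

[2.14, 2.18, 1.82, 0.0]


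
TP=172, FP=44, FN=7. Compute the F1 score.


Precision = 172/216 = 0.7963
Recall = 172/179 = 0.9609
F1 = 2·P·R/(P+R) = 2·TP/(2·TP+FP+FN) = 344/(344+44+7) = 344/395 = 0.8709

0.8709


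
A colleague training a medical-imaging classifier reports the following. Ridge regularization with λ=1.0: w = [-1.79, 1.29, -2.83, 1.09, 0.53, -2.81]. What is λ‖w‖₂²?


‖w‖₂² = (-1.79)² + (1.29)² + (-2.83)² + (1.09)² + (0.53)² + (-2.81)²
     = 3.2041 + 1.6641 + 8.0089 + 1.1881 + 0.2809 + 7.8961
     = 22.2422
λ·‖w‖₂² = 1.0·22.2422 = 22.2422

22.2422


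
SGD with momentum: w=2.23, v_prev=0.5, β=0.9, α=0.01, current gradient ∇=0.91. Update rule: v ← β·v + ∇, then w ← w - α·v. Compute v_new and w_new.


v_new = 0.9·0.5 + 0.91 = 0.45 + 0.91 = 1.36
w_new = 2.23 - 0.01·1.36 = 2.23 - 0.0136 = 2.2164

v_new=1.36, w_new=2.2164


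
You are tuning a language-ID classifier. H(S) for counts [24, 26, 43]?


Probabilities: [24/93, 26/93, 43/93] ≈ [0.2581, 0.2796, 0.4624]
H = -((24/93)·log₂(24/93) + (26/93)·log₂(26/93) + (43/93)·log₂(43/93))
  = 1.5329 bits

1.5329 bits


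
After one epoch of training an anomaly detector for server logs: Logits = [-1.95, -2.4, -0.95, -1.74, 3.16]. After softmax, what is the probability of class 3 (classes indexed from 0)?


Exponentials: e^-1.95=0.1423, e^-2.4=0.0907, e^-0.95=0.3867, e^-1.74=0.1755, e^3.16=23.5706
Sum = 24.3658
Softmax = [0.0058, 0.0037, 0.0159, 0.0072, 0.9674]
p[3] = 0.1755/24.3658 = 0.0072

0.0072


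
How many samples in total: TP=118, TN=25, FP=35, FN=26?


Total = TP + TN + FP + FN
= 118 + 25 + 35 + 26
= 204
(Predicted positive: 153, predicted negative: 51)

204


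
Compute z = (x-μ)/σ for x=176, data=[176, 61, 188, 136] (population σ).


μ = 140.25, σ = 49.6406
z = (176 - 140.25)/49.6406 = 0.7202

0.7202


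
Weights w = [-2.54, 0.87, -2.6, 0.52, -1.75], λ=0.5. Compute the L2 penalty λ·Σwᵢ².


‖w‖₂² = (-2.54)² + (0.87)² + (-2.6)² + (0.52)² + (-1.75)²
     = 6.4516 + 0.7569 + 6.76 + 0.2704 + 3.0625
     = 17.3014
λ·‖w‖₂² = 0.5·17.3014 = 8.6507

8.6507


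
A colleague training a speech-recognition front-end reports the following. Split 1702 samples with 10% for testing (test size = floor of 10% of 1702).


Test = ⌊1702·10/100⌋ = 170
Train = 1702 - 170 = 1532

Train: 1532, Test: 170


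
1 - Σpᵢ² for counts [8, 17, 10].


Probabilities: [8/35, 17/35, 10/35] ≈ [0.2286, 0.4857, 0.2857]
Σpᵢ² = (64 + 289 + 100)/35² = 453/1225
Gini = 1 - Σpᵢ² = 1 - 453/1225 = 0.6302

0.6302


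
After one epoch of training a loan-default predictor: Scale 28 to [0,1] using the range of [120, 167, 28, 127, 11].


min=11, max=167
(28-11)/(167-11) = 17/156 = 0.109

0.109


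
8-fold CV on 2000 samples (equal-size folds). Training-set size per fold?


Fold size = 2000/8 = 250
Training per fold = 2000 - 250 = 1750

1750


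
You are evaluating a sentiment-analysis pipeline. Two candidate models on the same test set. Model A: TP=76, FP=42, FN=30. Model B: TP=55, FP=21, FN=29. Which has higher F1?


Model A: P=76/118=0.6441, R=76/106=0.717, F1=2PR/(P+R)=2TP/(2TP+FP+FN)=152/224=0.6786
Model B: P=55/76=0.7237, R=55/84=0.6548, F1=2PR/(P+R)=2TP/(2TP+FP+FN)=110/160=0.6875
0.6786 < 0.6875 → Model B

Model B


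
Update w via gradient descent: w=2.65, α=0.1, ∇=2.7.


w_new = w - α·∇
= 2.65 - 0.1·2.7
= 2.65 - 0.27
= 2.38

2.38


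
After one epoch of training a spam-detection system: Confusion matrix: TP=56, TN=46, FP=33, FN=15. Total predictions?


Total = TP + TN + FP + FN
= 56 + 46 + 33 + 15
= 150
(Predicted positive: 89, predicted negative: 61)

150


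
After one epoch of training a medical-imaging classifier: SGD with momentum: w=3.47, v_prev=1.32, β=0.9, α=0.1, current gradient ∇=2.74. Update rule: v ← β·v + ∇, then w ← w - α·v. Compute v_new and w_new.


v_new = 0.9·1.32 + 2.74 = 1.188 + 2.74 = 3.928
w_new = 3.47 - 0.1·3.928 = 3.47 - 0.3928 = 3.0772

v_new=3.928, w_new=3.0772


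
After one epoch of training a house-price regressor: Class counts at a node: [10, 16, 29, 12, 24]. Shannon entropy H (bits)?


Probabilities: [10/91, 16/91, 29/91, 12/91, 24/91] ≈ [0.1099, 0.1758, 0.3187, 0.1319, 0.2637]
H = -((10/91)·log₂(10/91) + (16/91)·log₂(16/91) + (29/91)·log₂(29/91) + (12/91)·log₂(12/91) + (24/91)·log₂(24/91))
  = 2.2093 bits

2.2093 bits


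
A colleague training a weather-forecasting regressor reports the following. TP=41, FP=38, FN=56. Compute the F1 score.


Precision = 41/79 = 0.519
Recall = 41/97 = 0.4227
F1 = 2·P·R/(P+R) = 2·TP/(2·TP+FP+FN) = 82/(82+38+56) = 82/176 = 0.4659

0.4659


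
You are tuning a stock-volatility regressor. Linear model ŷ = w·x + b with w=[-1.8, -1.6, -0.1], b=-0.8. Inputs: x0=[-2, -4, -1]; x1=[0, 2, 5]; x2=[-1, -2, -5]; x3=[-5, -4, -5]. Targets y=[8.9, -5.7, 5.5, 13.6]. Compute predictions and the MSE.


ŷ0 = (-1.8)·(-2) + (-1.6)·(-4) + (-0.1)·(-1) - 0.8 = 9.3
ŷ1 = (-1.8)·(0) + (-1.6)·(2) + (-0.1)·(5) - 0.8 = -4.5
ŷ2 = (-1.8)·(-1) + (-1.6)·(-2) + (-0.1)·(-5) - 0.8 = 4.7
ŷ3 = (-1.8)·(-5) + (-1.6)·(-4) + (-0.1)·(-5) - 0.8 = 15.1
errors² = [0.16, 1.44, 0.64, 2.25]
MSE = 4.4900/4 = 1.1225

1.1225


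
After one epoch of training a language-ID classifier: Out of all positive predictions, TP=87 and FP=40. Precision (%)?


Precision = TP/(TP+FP)
= 87/(87+40)
= 87/127 = 68.5%

68.5%


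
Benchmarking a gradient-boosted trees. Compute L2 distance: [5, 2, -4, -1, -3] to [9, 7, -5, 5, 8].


d = √((5-9)² + (2-7)² + (-4+ 5)² + (-1-5)² + (-3-8)²)
  = √(16 + 25 + 1 + 36 + 121)
  = √199 = 14.1067

14.1067


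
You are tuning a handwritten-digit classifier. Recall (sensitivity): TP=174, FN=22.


Recall = TP/(TP+FN)
= 174/(174+22)
= 174/196 = 88.78%

88.78%


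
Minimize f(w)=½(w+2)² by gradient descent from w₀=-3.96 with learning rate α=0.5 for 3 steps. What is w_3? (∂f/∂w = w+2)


step 1: grad = -3.96+2 = -1.96; w = -3.96 - 0.5·(-1.96) = -2.98
step 2: grad = -2.98+2 = -0.98; w = -2.98 - 0.5·(-0.98) = -2.49
step 3: grad = -2.49+2 = -0.49; w = -2.49 - 0.5·(-0.49) = -2.245

-2.245


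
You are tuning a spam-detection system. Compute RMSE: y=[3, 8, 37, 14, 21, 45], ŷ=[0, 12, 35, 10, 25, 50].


MSE = 86/6 = 14.3333
RMSE = √(86/6) = 3.7859

3.7859


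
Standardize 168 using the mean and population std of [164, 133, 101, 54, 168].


μ = 124, σ = 42.5347
z = (168 - 124)/42.5347 = 1.0344

1.0344


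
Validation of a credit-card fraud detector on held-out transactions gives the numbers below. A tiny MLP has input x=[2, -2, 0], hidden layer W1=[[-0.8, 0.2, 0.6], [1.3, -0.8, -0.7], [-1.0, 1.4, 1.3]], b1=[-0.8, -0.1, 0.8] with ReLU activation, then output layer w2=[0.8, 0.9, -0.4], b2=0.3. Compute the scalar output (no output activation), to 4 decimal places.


z1[0] = (-0.8)·(2) + (0.2)·(-2) + (0.6)·(0) - 0.8 = -2.8
z1[1] = (1.3)·(2) + (-0.8)·(-2) + (-0.7)·(0) - 0.1 = 4.1
z1[2] = (-1.0)·(2) + (1.4)·(-2) + (1.3)·(0) + 0.8 = -4.0
h = ReLU(z1) = [0.0, 4.1, 0.0]
output = (0.8)·(0.0) + (0.9)·(4.1) + (-0.4)·(0.0) + 0.3 = 3.99

3.99


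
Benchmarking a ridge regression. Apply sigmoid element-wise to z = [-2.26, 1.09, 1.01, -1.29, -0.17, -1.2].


σ(-2.26) = 1/(1+e^2.26) = 0.0945
σ(1.09) = 1/(1+e^-1.09) = 0.7484
σ(1.01) = 1/(1+e^-1.01) = 0.733
σ(-1.29) = 1/(1+e^1.29) = 0.2159
σ(-0.17) = 1/(1+e^0.17) = 0.4576
σ(-1.2) = 1/(1+e^1.2) = 0.2315
result = [0.0945, 0.7484, 0.733, 0.2159, 0.4576, 0.2315]

[0.0945, 0.7484, 0.733, 0.2159, 0.4576, 0.2315]


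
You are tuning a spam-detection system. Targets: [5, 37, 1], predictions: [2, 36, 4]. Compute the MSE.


Squared errors: (5-2)²=9, (37-36)²=1, (1-4)²=9
Sum = 19
MSE = 19/3 = 19/3

19/3


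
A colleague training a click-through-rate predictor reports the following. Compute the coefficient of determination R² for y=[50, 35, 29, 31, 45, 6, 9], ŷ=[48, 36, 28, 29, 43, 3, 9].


ȳ = 29.2857
SS_res = Σ(y-ŷ)² = 23
SS_tot = Σ(y-ȳ)² = 1665.43
R² = 1 - SS_res/SS_tot = 1 - 0.0138 = 0.9862

0.9862


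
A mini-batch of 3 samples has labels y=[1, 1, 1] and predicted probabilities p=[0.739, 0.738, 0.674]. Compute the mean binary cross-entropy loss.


L[0] = -ln(0.739) = 0.3025
L[1] = -ln(0.738) = 0.3038
L[2] = -ln(0.674) = 0.3945
mean = (0.3025 + 0.3038 + 0.3945)/3 = 0.3336

0.3336


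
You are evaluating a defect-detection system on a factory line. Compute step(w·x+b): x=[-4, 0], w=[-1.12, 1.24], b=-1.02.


z = (-4)·(-1.12) + (0)·(1.24) - 1.02
  = 3.46
step(z) = 1 (z≥0)

1


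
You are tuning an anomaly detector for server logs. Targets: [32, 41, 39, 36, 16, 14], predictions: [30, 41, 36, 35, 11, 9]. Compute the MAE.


Absolute errors: |32-30|=2, |41-41|=0, |39-36|=3, |36-35|=1, |16-11|=5, |14-9|=5
Sum = 16
MAE = 16/6 = 8/3

8/3


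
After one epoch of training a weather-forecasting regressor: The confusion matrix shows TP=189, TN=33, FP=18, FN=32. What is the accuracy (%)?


Accuracy = (TP+TN)/(TP+TN+FP+FN)
= (189+33)/(272)
= 222/272 = 81.62%

81.62%


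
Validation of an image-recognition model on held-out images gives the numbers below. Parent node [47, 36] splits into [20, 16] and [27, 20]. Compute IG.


Parent = [47, 36], H_parent = 0.9873
H_left = 0.9911 (n=36), H_right = 0.9839 (n=47)
H_children = (36/83)·0.9911 + (47/83)·0.9839 = 0.987
IG = 0.9873 - 0.987 = 0.0003

0.0003


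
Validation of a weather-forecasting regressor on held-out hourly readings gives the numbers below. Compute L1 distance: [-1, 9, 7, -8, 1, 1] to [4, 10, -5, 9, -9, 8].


d = |-1-4| + |9-10| + |7+ 5| + |-8-9| + |1+ 9| + |1-8|
  = 5 + 1 + 12 + 17 + 10 + 7
  = 52

52


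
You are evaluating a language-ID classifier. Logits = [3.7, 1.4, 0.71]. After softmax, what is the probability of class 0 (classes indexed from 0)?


Exponentials: e^3.7=40.4473, e^1.4=4.0552, e^0.71=2.034
Sum = 46.5365
Softmax = [0.8692, 0.0871, 0.0437]
p[0] = 40.4473/46.5365 = 0.8692

0.8692


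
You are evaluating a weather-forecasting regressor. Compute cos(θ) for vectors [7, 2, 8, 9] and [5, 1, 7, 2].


A·B = 7·5 + 2·1 + 8·7 + 9·2 = 111
‖A‖ = √198 = 14.0712, ‖B‖ = √79 = 8.8882
cos = 111/(√198·√79) = 111/√15642 = 0.8875

0.8875


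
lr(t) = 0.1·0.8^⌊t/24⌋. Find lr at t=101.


n_drops = ⌊101/24⌋ = 4
lr = 0.1·0.8^4 = 0.1·0.4096 = 0.04096

0.04096


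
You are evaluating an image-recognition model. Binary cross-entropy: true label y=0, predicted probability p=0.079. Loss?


BCE = -[y·ln(p) + (1-y)·ln(1-p)]
= -0 - 1·ln(1-0.079)
= -ln(0.921) = 0.0823

0.0823


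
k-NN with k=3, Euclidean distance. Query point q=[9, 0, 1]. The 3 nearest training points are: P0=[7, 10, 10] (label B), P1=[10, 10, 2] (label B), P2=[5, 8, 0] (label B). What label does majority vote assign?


d(q,P0) = 13.6015  (label B)
d(q,P1) = 10.0995  (label B)
d(q,P2) = 9.0  (label B)
Votes: A=0, B=3
Majority → B

B


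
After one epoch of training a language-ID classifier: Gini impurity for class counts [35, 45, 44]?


Probabilities: [35/124, 45/124, 44/124] ≈ [0.2823, 0.3629, 0.3548]
Σpᵢ² = (1225 + 2025 + 1936)/124² = 5186/15376
Gini = 1 - Σpᵢ² = 1 - 5186/15376 = 0.6627

0.6627


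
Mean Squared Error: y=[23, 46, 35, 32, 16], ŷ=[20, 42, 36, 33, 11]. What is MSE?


Squared errors: (23-20)²=9, (46-42)²=16, (35-36)²=1, (32-33)²=1, (16-11)²=25
Sum = 52
MSE = 52/5 = 52/5

52/5


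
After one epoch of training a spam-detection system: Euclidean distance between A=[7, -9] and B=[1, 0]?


d = √((7-1)² + (-9-0)²)
  = √(36 + 81)
  = √117 = 10.8167

10.8167


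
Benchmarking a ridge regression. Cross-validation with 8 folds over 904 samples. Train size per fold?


Fold size = 904/8 = 113
Training per fold = 904 - 113 = 791

791


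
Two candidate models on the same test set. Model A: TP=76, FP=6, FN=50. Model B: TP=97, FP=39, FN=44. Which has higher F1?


Model A: P=76/82=0.9268, R=76/126=0.6032, F1=2PR/(P+R)=2TP/(2TP+FP+FN)=152/208=0.7308
Model B: P=97/136=0.7132, R=97/141=0.6879, F1=2PR/(P+R)=2TP/(2TP+FP+FN)=194/277=0.7004
0.7308 > 0.7004 → Model A

Model A


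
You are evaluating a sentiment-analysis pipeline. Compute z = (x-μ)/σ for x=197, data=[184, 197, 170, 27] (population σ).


μ = 144.5, σ = 68.5073
z = (197 - 144.5)/68.5073 = 0.7663

0.7663


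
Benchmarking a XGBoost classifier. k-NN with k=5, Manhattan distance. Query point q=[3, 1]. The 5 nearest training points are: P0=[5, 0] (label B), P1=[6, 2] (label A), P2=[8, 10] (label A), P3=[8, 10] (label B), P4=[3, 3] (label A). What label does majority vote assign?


d(q,P0) = 3  (label B)
d(q,P1) = 4  (label A)
d(q,P2) = 14  (label A)
d(q,P3) = 14  (label B)
d(q,P4) = 2  (label A)
Votes: A=3, B=2
Majority → A

A


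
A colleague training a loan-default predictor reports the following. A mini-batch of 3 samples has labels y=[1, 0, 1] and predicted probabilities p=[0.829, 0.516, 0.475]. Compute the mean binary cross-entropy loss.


L[0] = -ln(0.829) = 0.1875
L[1] = -ln(1-0.516) = -ln(0.484) = 0.7257
L[2] = -ln(0.475) = 0.7444
mean = (0.1875 + 0.7257 + 0.7444)/3 = 0.5525

0.5525


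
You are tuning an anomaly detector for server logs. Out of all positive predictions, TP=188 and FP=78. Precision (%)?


Precision = TP/(TP+FP)
= 188/(188+78)
= 188/266 = 70.68%

70.68%


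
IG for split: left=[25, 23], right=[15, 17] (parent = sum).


Parent = [40, 40], H_parent = 1
H_left = 0.9987 (n=48), H_right = 0.9972 (n=32)
H_children = (48/80)·0.9987 + (32/80)·0.9972 = 0.9981
IG = 1 - 0.9981 = 0.0019

0.0019


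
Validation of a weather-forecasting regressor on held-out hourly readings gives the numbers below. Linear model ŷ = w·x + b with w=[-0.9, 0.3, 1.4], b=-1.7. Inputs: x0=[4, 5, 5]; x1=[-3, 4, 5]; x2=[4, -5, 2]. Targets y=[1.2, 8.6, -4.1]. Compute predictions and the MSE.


ŷ0 = (-0.9)·(4) + (0.3)·(5) + (1.4)·(5) - 1.7 = 3.2
ŷ1 = (-0.9)·(-3) + (0.3)·(4) + (1.4)·(5) - 1.7 = 9.2
ŷ2 = (-0.9)·(4) + (0.3)·(-5) + (1.4)·(2) - 1.7 = -4.0
errors² = [4.0, 0.36, 0.01]
MSE = 4.3700/3 = 1.4567

1.4567


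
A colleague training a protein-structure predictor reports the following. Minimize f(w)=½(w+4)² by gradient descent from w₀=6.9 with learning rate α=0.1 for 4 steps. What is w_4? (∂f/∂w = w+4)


step 1: grad = 6.9+4 = 10.9; w = 6.9 - 0.1·(10.9) = 5.81
step 2: grad = 5.81+4 = 9.81; w = 5.81 - 0.1·(9.81) = 4.829
step 3: grad = 4.829+4 = 8.829; w = 4.829 - 0.1·(8.829) = 3.9461
step 4: grad = 3.9461+4 = 7.9461; w = 3.9461 - 0.1·(7.9461) = 3.15149

3.15149


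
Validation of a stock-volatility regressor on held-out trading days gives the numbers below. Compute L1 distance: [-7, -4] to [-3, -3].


d = |-7+ 3| + |-4+ 3|
  = 4 + 1
  = 5

5


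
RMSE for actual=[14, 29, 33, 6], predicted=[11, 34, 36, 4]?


MSE = 47/4 = 11.75
RMSE = √(47/4) = 3.4278

3.4278


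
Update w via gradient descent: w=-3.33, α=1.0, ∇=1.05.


w_new = w - α·∇
= -3.33 - 1.0·1.05
= -3.33 - 1.05
= -4.38

-4.38


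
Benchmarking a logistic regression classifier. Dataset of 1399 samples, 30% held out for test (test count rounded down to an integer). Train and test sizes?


Test = ⌊1399·30/100⌋ = 419
Train = 1399 - 419 = 980

Train: 980, Test: 419


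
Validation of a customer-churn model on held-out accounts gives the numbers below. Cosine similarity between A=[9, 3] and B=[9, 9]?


A·B = 9·9 + 3·9 = 108
‖A‖ = √90 = 9.4868, ‖B‖ = √162 = 12.7279
cos = 108/(√90·√162) = 108/√14580 = 0.8944

0.8944


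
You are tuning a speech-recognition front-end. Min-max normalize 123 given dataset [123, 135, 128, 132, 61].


min=61, max=135
(123-61)/(135-61) = 62/74 = 0.8378

0.8378


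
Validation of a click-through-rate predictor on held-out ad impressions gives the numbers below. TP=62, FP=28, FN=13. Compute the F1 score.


Precision = 62/90 = 0.6889
Recall = 62/75 = 0.8267
F1 = 2·P·R/(P+R) = 2·TP/(2·TP+FP+FN) = 124/(124+28+13) = 124/165 = 0.7515

0.7515


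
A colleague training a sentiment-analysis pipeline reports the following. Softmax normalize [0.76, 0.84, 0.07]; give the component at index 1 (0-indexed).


Exponentials: e^0.76=2.1383, e^0.84=2.3164, e^0.07=1.0725
Sum = 5.5272
Softmax = [0.3869, 0.4191, 0.194]
p[1] = 2.3164/5.5272 = 0.4191

0.4191


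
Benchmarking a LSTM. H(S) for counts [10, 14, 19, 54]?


Probabilities: [10/97, 14/97, 19/97, 54/97] ≈ [0.1031, 0.1443, 0.1959, 0.5567]
H = -((10/97)·log₂(10/97) + (14/97)·log₂(14/97) + (19/97)·log₂(19/97) + (54/97)·log₂(54/97))
  = 1.6721 bits

1.6721 bits


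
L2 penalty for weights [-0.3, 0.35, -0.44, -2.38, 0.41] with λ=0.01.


‖w‖₂² = (-0.3)² + (0.35)² + (-0.44)² + (-2.38)² + (0.41)²
     = 0.09 + 0.1225 + 0.1936 + 5.6644 + 0.1681
     = 6.2386
λ·‖w‖₂² = 0.01·6.2386 = 0.062386

0.062386


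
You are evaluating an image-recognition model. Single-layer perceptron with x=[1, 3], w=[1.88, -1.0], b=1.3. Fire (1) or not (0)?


z = (1)·(1.88) + (3)·(-1.0) + 1.3
  = 0.18
step(z) = 1 (z≥0)

1


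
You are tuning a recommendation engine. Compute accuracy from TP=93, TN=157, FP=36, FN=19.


Accuracy = (TP+TN)/(TP+TN+FP+FN)
= (93+157)/(305)
= 250/305 = 81.97%

81.97%


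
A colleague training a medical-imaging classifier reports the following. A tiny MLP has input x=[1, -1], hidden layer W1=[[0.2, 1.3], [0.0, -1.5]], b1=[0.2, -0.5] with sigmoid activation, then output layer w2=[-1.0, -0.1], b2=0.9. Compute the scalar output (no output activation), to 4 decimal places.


z1[0] = (0.2)·(1) + (1.3)·(-1) + 0.2 = -0.9
z1[1] = (0.0)·(1) + (-1.5)·(-1) - 0.5 = 1.0
h = sigmoid(z1) = [0.2891, 0.7311]
output = (-1.0)·(0.2891) + (-0.1)·(0.7311) + 0.9 = 0.5378

0.5378


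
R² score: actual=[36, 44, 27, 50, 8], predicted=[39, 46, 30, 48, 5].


ȳ = 33
SS_res = Σ(y-ŷ)² = 35
SS_tot = Σ(y-ȳ)² = 1080
R² = 1 - SS_res/SS_tot = 1 - 0.0324 = 0.9676

0.9676


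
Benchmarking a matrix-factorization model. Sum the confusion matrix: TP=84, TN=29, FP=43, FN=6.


Total = TP + TN + FP + FN
= 84 + 29 + 43 + 6
= 162
(Predicted positive: 127, predicted negative: 35)

162


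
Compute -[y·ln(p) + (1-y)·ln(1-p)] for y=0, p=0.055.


BCE = -[y·ln(p) + (1-y)·ln(1-p)]
= -0 - 1·ln(1-0.055)
= -ln(0.945) = 0.0566

0.0566


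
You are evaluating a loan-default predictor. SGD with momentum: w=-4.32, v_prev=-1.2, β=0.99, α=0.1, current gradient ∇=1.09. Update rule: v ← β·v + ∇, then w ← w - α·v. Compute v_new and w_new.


v_new = 0.99·-1.2 + 1.09 = -1.188 + 1.09 = -0.098
w_new = -4.32 - 0.1·-0.098 = -4.32 + 0.0098 = -4.3102

v_new=-0.098, w_new=-4.3102


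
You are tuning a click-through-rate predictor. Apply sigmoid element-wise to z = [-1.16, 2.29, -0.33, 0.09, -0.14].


σ(-1.16) = 1/(1+e^1.16) = 0.2387
σ(2.29) = 1/(1+e^-2.29) = 0.908
σ(-0.33) = 1/(1+e^0.33) = 0.4182
σ(0.09) = 1/(1+e^-0.09) = 0.5225
σ(-0.14) = 1/(1+e^0.14) = 0.4651
result = [0.2387, 0.908, 0.4182, 0.5225, 0.4651]

[0.2387, 0.908, 0.4182, 0.5225, 0.4651]


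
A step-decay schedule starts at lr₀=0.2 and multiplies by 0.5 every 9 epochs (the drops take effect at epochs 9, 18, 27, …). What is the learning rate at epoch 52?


n_drops = ⌊52/9⌋ = 5
lr = 0.2·0.5^5 = 0.2·0.03125 = 0.00625

0.00625


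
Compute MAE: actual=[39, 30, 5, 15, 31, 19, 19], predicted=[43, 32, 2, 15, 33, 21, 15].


Absolute errors: |39-43|=4, |30-32|=2, |5-2|=3, |15-15|=0, |31-33|=2, |19-21|=2, |19-15|=4
Sum = 17
MAE = 17/7 = 17/7

17/7


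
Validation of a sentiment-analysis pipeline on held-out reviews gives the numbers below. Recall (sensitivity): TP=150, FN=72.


Recall = TP/(TP+FN)
= 150/(150+72)
= 150/222 = 67.57%

67.57%


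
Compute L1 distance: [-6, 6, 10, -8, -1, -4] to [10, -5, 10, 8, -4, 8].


d = |-6-10| + |6+ 5| + |10-10| + |-8-8| + |-1+ 4| + |-4-8|
  = 16 + 11 + 0 + 16 + 3 + 12
  = 58

58


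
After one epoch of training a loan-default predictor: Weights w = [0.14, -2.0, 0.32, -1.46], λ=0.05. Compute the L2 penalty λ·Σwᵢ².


‖w‖₂² = (0.14)² + (-2.0)² + (0.32)² + (-1.46)²
     = 0.0196 + 4 + 0.1024 + 2.1316
     = 6.2536
λ·‖w‖₂² = 0.05·6.2536 = 0.31268

0.31268


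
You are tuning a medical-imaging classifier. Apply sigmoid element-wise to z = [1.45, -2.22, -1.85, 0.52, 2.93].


σ(1.45) = 1/(1+e^-1.45) = 0.81
σ(-2.22) = 1/(1+e^2.22) = 0.098
σ(-1.85) = 1/(1+e^1.85) = 0.1359
σ(0.52) = 1/(1+e^-0.52) = 0.6271
σ(2.93) = 1/(1+e^-2.93) = 0.9493
result = [0.81, 0.098, 0.1359, 0.6271, 0.9493]

[0.81, 0.098, 0.1359, 0.6271, 0.9493]


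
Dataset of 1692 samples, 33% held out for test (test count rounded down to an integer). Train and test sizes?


Test = ⌊1692·33/100⌋ = 558
Train = 1692 - 558 = 1134

Train: 1134, Test: 558


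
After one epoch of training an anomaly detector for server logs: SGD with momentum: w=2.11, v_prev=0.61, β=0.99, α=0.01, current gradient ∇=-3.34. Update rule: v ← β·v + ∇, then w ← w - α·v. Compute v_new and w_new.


v_new = 0.99·0.61 - 3.34 = 0.6039 - 3.34 = -2.7361
w_new = 2.11 - 0.01·-2.7361 = 2.11 + 0.027361 = 2.137361

v_new=-2.7361, w_new=2.137361


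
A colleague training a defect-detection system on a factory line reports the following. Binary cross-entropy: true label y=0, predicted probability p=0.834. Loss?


BCE = -[y·ln(p) + (1-y)·ln(1-p)]
= -0 - 1·ln(1-0.834)
= -ln(0.166) = 1.7958

1.7958


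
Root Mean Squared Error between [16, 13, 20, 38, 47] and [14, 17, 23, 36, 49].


MSE = 37/5 = 7.4
RMSE = √(37/5) = 2.7203

2.7203


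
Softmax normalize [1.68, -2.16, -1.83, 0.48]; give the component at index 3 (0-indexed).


Exponentials: e^1.68=5.3656, e^-2.16=0.1153, e^-1.83=0.1604, e^0.48=1.6161
Sum = 7.2574
Softmax = [0.7393, 0.0159, 0.0221, 0.2227]
p[3] = 1.6161/7.2574 = 0.2227

0.2227


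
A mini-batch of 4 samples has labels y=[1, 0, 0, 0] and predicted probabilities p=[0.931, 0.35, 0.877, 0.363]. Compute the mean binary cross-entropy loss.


L[0] = -ln(0.931) = 0.0715
L[1] = -ln(1-0.35) = -ln(0.65) = 0.4308
L[2] = -ln(1-0.877) = -ln(0.123) = 2.0956
L[3] = -ln(1-0.363) = -ln(0.637) = 0.451
mean = (0.0715 + 0.4308 + 2.0956 + 0.451)/4 = 0.7622

0.7622


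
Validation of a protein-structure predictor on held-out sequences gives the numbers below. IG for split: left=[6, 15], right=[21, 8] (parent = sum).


Parent = [27, 23], H_parent = 0.9954
H_left = 0.8631 (n=21), H_right = 0.8498 (n=29)
H_children = (21/50)·0.8631 + (29/50)·0.8498 = 0.8554
IG = 0.9954 - 0.8554 = 0.14

0.14


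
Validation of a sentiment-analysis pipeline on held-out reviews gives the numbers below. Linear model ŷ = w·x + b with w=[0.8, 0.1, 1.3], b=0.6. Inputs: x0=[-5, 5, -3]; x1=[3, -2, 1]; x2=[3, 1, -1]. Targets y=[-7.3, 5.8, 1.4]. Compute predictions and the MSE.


ŷ0 = (0.8)·(-5) + (0.1)·(5) + (1.3)·(-3) + 0.6 = -6.8
ŷ1 = (0.8)·(3) + (0.1)·(-2) + (1.3)·(1) + 0.6 = 4.1
ŷ2 = (0.8)·(3) + (0.1)·(1) + (1.3)·(-1) + 0.6 = 1.8
errors² = [0.25, 2.89, 0.16]
MSE = 3.3000/3 = 1.1

1.1


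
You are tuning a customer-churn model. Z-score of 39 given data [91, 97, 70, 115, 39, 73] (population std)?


μ = 80.8333, σ = 24.0168
z = (39 - 80.8333)/24.0168 = -1.7418

-1.7418


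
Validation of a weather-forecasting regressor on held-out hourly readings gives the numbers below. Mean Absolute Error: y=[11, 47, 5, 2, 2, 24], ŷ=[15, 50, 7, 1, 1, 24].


Absolute errors: |11-15|=4, |47-50|=3, |5-7|=2, |2-1|=1, |2-1|=1, |24-24|=0
Sum = 11
MAE = 11/6 = 11/6

11/6


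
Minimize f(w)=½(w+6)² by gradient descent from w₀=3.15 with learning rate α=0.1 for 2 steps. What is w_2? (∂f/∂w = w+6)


step 1: grad = 3.15+6 = 9.15; w = 3.15 - 0.1·(9.15) = 2.235
step 2: grad = 2.235+6 = 8.235; w = 2.235 - 0.1·(8.235) = 1.4115

1.4115


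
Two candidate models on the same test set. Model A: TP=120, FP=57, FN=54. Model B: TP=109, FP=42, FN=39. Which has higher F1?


Model A: P=120/177=0.678, R=120/174=0.6897, F1=2PR/(P+R)=2TP/(2TP+FP+FN)=240/351=0.6838
Model B: P=109/151=0.7219, R=109/148=0.7365, F1=2PR/(P+R)=2TP/(2TP+FP+FN)=218/299=0.7291
0.6838 < 0.7291 → Model B

Model B


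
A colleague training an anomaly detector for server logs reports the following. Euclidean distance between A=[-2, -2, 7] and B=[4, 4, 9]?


d = √((-2-4)² + (-2-4)² + (7-9)²)
  = √(36 + 36 + 4)
  = √76 = 8.7178

8.7178


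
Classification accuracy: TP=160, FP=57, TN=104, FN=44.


Accuracy = (TP+TN)/(TP+TN+FP+FN)
= (160+104)/(365)
= 264/365 = 72.33%

72.33%


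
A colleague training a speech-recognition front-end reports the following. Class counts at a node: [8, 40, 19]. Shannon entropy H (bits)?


Probabilities: [8/67, 40/67, 19/67] ≈ [0.1194, 0.597, 0.2836]
H = -((8/67)·log₂(8/67) + (40/67)·log₂(40/67) + (19/67)·log₂(19/67))
  = 1.326 bits

1.326 bits
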